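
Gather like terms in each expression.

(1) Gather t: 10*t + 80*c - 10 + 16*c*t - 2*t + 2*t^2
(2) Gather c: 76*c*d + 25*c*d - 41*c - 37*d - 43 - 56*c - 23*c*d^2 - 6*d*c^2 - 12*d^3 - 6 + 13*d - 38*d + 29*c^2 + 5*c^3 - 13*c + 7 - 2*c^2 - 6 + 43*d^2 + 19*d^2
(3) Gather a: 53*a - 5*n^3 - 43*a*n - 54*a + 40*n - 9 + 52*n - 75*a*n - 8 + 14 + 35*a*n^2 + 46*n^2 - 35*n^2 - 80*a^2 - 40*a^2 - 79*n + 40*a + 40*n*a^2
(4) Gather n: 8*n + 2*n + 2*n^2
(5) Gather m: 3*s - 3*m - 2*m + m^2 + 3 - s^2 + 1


(1) = 80*c + 2*t^2 + t*(16*c + 8) - 10
(2) = 5*c^3 + c^2*(27 - 6*d) + c*(-23*d^2 + 101*d - 110) - 12*d^3 + 62*d^2 - 62*d - 48
(3) = a^2*(40*n - 120) + a*(35*n^2 - 118*n + 39) - 5*n^3 + 11*n^2 + 13*n - 3
(4) = 2*n^2 + 10*n
(5) = m^2 - 5*m - s^2 + 3*s + 4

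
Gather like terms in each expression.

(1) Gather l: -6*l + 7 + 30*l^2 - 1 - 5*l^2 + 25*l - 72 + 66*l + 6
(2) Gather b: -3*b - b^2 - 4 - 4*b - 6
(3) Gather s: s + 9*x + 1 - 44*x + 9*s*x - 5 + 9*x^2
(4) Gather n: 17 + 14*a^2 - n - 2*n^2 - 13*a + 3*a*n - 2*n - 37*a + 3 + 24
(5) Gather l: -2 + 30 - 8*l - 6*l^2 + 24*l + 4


(1) = 25*l^2 + 85*l - 60
(2) = -b^2 - 7*b - 10
(3) = s*(9*x + 1) + 9*x^2 - 35*x - 4
(4) = 14*a^2 - 50*a - 2*n^2 + n*(3*a - 3) + 44
(5) = -6*l^2 + 16*l + 32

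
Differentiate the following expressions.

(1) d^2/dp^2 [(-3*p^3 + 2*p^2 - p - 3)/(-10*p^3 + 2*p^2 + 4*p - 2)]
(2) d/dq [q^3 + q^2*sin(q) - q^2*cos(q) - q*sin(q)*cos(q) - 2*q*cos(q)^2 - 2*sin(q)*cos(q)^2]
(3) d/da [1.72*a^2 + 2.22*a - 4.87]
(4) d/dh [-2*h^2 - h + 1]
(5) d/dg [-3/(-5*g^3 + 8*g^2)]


(1) = 5*(-7*p^6 + 33*p^5 + 57*p^4 - 4*p^3 - 27*p^2 - 3*p + 3)/(125*p^9 - 75*p^8 - 135*p^7 + 134*p^6 + 24*p^5 - 69*p^4 + 19*p^3 + 9*p^2 - 6*p + 1)
(2) = sqrt(2)*q^2*sin(q + pi/4) + 3*q^2 + 2*q*sin(2*q) - q*cos(2*q) - 2*sqrt(2)*q*cos(q + pi/4) - sin(2*q)/2 - cos(q)/2 - cos(2*q) - 3*cos(3*q)/2 - 1
(3) = 3.44*a + 2.22
(4) = -4*h - 1
(5) = 3*(16 - 15*g)/(g^3*(5*g - 8)^2)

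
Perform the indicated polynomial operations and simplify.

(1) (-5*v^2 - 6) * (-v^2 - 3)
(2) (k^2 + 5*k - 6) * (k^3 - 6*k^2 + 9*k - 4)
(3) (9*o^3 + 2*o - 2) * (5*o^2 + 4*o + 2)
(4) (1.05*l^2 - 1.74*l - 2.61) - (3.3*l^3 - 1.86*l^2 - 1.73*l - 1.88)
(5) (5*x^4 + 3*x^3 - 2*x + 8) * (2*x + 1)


(1) = 5*v^4 + 21*v^2 + 18
(2) = k^5 - k^4 - 27*k^3 + 77*k^2 - 74*k + 24
(3) = 45*o^5 + 36*o^4 + 28*o^3 - 2*o^2 - 4*o - 4
(4) = -3.3*l^3 + 2.91*l^2 - 0.01*l - 0.73
(5) = 10*x^5 + 11*x^4 + 3*x^3 - 4*x^2 + 14*x + 8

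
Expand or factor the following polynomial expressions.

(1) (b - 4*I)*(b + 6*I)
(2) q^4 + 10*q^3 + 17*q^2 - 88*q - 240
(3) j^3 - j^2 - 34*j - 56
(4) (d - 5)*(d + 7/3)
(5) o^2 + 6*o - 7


(1) = b^2 + 2*I*b + 24
(2) = (q - 3)*(q + 4)^2*(q + 5)
(3) = (j - 7)*(j + 2)*(j + 4)
(4) = d^2 - 8*d/3 - 35/3
(5) = (o - 1)*(o + 7)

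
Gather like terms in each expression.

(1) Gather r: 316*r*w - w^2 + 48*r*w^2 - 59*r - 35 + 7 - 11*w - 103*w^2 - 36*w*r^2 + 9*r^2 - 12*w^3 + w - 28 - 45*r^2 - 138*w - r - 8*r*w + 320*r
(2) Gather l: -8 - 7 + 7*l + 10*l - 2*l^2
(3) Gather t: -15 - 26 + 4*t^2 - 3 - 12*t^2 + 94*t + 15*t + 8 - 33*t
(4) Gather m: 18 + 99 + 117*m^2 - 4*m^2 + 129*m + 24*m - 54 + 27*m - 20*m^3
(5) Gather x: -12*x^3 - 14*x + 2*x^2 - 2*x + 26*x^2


(1) = r^2*(-36*w - 36) + r*(48*w^2 + 308*w + 260) - 12*w^3 - 104*w^2 - 148*w - 56
(2) = -2*l^2 + 17*l - 15
(3) = -8*t^2 + 76*t - 36
(4) = -20*m^3 + 113*m^2 + 180*m + 63
(5) = -12*x^3 + 28*x^2 - 16*x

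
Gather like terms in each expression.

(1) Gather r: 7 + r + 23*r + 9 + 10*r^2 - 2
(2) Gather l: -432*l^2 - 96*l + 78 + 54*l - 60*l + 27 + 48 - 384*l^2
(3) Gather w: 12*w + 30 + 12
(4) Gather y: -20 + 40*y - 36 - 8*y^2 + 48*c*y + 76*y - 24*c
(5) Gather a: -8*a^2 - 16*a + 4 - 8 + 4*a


(1) = 10*r^2 + 24*r + 14
(2) = -816*l^2 - 102*l + 153
(3) = 12*w + 42
(4) = -24*c - 8*y^2 + y*(48*c + 116) - 56
(5) = -8*a^2 - 12*a - 4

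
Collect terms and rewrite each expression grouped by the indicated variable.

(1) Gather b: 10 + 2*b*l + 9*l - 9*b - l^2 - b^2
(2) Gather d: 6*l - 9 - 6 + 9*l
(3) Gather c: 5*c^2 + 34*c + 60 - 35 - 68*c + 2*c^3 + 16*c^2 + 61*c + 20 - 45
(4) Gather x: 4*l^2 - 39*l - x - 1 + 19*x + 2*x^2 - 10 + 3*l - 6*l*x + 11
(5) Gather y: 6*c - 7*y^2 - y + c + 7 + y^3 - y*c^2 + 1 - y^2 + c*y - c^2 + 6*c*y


(1) = -b^2 + b*(2*l - 9) - l^2 + 9*l + 10
(2) = 15*l - 15
(3) = 2*c^3 + 21*c^2 + 27*c
(4) = 4*l^2 - 36*l + 2*x^2 + x*(18 - 6*l)
(5) = -c^2 + 7*c + y^3 - 8*y^2 + y*(-c^2 + 7*c - 1) + 8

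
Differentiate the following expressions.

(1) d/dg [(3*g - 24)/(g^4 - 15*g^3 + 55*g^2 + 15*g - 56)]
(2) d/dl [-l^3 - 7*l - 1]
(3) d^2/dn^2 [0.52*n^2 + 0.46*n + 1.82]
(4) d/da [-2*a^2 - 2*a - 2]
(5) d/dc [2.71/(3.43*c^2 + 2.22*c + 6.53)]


(1) = 3*(-3*g^2 + 14*g + 1)/(g^6 - 14*g^5 + 47*g^4 + 28*g^3 - 97*g^2 - 14*g + 49)
(2) = -3*l^2 - 7
(3) = 1.04000000000000
(4) = -4*a - 2
(5) = (-18.5906*c - 6.0162)/(3.43*c^2 + 2.22*c + 6.53)^2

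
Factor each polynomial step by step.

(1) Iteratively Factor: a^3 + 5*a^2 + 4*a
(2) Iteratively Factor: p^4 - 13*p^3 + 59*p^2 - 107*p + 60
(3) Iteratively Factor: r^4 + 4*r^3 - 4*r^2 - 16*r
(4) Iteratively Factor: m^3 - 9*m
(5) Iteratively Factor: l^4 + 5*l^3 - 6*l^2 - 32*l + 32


(1) = (a)*(a^2 + 5*a + 4) = a*(a + 1)*(a + 4)
(2) = (p - 1)*(p^3 - 12*p^2 + 47*p - 60) = (p - 3)*(p - 1)*(p^2 - 9*p + 20) = (p - 5)*(p - 3)*(p - 1)*(p - 4)
(3) = (r + 2)*(r^3 + 2*r^2 - 8*r) = r*(r + 2)*(r^2 + 2*r - 8) = r*(r - 2)*(r + 2)*(r + 4)
(4) = (m - 3)*(m^2 + 3*m) = m*(m - 3)*(m + 3)
(5) = (l + 4)*(l^3 + l^2 - 10*l + 8) = (l + 4)^2*(l^2 - 3*l + 2) = (l - 2)*(l + 4)^2*(l - 1)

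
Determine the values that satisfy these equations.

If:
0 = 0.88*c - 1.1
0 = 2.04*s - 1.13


Then:
c = 1.25
s = 0.55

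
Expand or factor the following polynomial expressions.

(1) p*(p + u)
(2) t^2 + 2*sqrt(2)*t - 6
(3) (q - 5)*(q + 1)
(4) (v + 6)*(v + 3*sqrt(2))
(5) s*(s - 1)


(1) = p^2 + p*u
(2) = (t - sqrt(2))*(t + 3*sqrt(2))
(3) = q^2 - 4*q - 5
(4) = v^2 + 3*sqrt(2)*v + 6*v + 18*sqrt(2)
(5) = s^2 - s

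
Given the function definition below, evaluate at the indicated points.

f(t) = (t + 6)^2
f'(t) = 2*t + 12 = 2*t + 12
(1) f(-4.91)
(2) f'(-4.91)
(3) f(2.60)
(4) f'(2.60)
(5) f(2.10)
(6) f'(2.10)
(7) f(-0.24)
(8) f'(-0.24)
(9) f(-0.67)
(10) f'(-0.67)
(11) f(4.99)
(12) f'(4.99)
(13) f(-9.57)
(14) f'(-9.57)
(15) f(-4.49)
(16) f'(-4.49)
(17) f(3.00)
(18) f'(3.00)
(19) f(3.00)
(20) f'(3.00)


(1) = 1.19
(2) = 2.18
(3) = 73.96
(4) = 17.20
(5) = 65.61
(6) = 16.20
(7) = 33.18
(8) = 11.52
(9) = 28.41
(10) = 10.66
(11) = 120.78
(12) = 21.98
(13) = 12.74
(14) = -7.14
(15) = 2.28
(16) = 3.02
(17) = 81.00
(18) = 18.00
(19) = 81.00
(20) = 18.00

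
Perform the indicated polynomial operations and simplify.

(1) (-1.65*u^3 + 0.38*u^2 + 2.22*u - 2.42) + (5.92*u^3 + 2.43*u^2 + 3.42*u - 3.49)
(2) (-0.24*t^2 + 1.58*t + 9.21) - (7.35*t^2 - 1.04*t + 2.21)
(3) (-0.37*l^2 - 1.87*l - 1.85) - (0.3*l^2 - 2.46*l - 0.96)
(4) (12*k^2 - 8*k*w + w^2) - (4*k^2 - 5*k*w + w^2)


(1) = 4.27*u^3 + 2.81*u^2 + 5.64*u - 5.91
(2) = -7.59*t^2 + 2.62*t + 7.0
(3) = -0.67*l^2 + 0.59*l - 0.89
(4) = 8*k^2 - 3*k*w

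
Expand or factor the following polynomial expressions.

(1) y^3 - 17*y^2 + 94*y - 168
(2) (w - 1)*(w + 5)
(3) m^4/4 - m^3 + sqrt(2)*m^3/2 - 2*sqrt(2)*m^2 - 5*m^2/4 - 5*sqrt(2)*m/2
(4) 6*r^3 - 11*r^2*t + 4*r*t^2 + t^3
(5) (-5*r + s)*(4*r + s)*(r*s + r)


(1) = (y - 7)*(y - 6)*(y - 4)
(2) = w^2 + 4*w - 5
(3) = m*(m/2 + 1/2)*(m/2 + sqrt(2))*(m - 5)
(4) = (-r + t)^2*(6*r + t)
(5) = -20*r^3*s - 20*r^3 - r^2*s^2 - r^2*s + r*s^3 + r*s^2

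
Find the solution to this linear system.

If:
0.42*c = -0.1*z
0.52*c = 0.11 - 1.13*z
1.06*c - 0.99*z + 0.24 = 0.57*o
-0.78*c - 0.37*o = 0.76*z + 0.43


Then:
No Solution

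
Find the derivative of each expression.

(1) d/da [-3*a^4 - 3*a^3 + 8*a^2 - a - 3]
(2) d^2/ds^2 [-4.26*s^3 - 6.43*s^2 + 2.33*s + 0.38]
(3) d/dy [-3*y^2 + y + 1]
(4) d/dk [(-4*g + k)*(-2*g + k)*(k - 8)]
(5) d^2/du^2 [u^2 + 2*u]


(1) = -12*a^3 - 9*a^2 + 16*a - 1
(2) = -25.56*s - 12.86
(3) = 1 - 6*y
(4) = 8*g^2 - 12*g*k + 48*g + 3*k^2 - 16*k
(5) = 2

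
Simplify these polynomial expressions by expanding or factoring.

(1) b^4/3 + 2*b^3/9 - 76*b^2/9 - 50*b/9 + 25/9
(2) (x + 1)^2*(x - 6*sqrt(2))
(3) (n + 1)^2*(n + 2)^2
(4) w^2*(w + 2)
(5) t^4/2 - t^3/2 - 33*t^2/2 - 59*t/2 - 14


(1) = (b/3 + 1/3)*(b - 5)*(b - 1/3)*(b + 5)
(2) = x^3 - 6*sqrt(2)*x^2 + 2*x^2 - 12*sqrt(2)*x + x - 6*sqrt(2)
(3) = n^4 + 6*n^3 + 13*n^2 + 12*n + 4
(4) = w^3 + 2*w^2
(5) = (t/2 + 1/2)*(t - 7)*(t + 1)*(t + 4)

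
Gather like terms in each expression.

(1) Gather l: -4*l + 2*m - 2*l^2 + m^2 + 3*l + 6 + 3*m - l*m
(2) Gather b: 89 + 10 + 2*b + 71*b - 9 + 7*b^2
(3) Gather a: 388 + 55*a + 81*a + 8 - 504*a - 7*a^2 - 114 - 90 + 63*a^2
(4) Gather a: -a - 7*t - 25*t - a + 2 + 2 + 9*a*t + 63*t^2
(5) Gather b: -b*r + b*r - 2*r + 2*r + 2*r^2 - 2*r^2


(1) = -2*l^2 + l*(-m - 1) + m^2 + 5*m + 6
(2) = 7*b^2 + 73*b + 90
(3) = 56*a^2 - 368*a + 192
(4) = a*(9*t - 2) + 63*t^2 - 32*t + 4
(5) = 0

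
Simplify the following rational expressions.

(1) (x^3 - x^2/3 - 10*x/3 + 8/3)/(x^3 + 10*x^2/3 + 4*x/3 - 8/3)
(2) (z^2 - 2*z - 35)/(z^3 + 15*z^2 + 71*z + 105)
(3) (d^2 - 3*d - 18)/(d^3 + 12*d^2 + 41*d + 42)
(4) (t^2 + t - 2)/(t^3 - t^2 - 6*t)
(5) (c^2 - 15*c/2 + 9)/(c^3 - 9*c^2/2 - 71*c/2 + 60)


(1) = (3*x^2 - 7*x + 4)/(3*x^2 + 4*x - 4)
(2) = (z - 7)/(z^2 + 10*z + 21)
(3) = (d - 6)/(d^2 + 9*d + 14)
(4) = (t - 1)/(t^2 - 3*t)
(5) = (c - 6)/(c^2 - 3*c - 40)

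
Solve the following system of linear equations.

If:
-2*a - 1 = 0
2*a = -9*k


Then:
a = -1/2
k = 1/9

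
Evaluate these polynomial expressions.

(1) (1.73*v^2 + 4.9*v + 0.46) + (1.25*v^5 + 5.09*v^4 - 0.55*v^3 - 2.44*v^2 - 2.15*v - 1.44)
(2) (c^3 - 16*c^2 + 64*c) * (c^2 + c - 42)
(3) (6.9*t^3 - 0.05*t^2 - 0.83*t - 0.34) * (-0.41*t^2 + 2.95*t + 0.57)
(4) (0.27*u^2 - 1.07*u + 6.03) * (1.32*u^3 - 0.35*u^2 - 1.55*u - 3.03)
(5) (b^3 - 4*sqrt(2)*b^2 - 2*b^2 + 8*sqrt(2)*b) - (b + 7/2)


(1) = 1.25*v^5 + 5.09*v^4 - 0.55*v^3 - 0.71*v^2 + 2.75*v - 0.98
(2) = c^5 - 15*c^4 + 6*c^3 + 736*c^2 - 2688*c
(3) = -2.829*t^5 + 20.3755*t^4 + 4.1258*t^3 - 2.3376*t^2 - 1.4761*t - 0.1938
(4) = 0.3564*u^5 - 1.5069*u^4 + 7.9156*u^3 - 1.2701*u^2 - 6.1044*u - 18.2709
(5) = b^3 - 4*sqrt(2)*b^2 - 2*b^2 - b + 8*sqrt(2)*b - 7/2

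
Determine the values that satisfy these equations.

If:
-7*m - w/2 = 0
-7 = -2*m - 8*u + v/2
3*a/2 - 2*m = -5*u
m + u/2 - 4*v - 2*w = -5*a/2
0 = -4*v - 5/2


Then:
a = -8331/3292
m = 3109/26336
u = 10619/13168
v = -5/8
w = -21763/13168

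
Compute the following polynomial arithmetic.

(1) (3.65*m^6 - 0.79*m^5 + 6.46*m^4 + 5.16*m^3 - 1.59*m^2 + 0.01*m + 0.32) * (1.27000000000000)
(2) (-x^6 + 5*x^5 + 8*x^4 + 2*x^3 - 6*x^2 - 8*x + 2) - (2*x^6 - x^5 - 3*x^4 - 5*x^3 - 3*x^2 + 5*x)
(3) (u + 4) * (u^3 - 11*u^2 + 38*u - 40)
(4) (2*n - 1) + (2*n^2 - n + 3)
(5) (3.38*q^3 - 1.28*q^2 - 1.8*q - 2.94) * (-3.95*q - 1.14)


(1) = 4.6355*m^6 - 1.0033*m^5 + 8.2042*m^4 + 6.5532*m^3 - 2.0193*m^2 + 0.0127*m + 0.4064
(2) = -3*x^6 + 6*x^5 + 11*x^4 + 7*x^3 - 3*x^2 - 13*x + 2
(3) = u^4 - 7*u^3 - 6*u^2 + 112*u - 160
(4) = 2*n^2 + n + 2
(5) = -13.351*q^4 + 1.2028*q^3 + 8.5692*q^2 + 13.665*q + 3.3516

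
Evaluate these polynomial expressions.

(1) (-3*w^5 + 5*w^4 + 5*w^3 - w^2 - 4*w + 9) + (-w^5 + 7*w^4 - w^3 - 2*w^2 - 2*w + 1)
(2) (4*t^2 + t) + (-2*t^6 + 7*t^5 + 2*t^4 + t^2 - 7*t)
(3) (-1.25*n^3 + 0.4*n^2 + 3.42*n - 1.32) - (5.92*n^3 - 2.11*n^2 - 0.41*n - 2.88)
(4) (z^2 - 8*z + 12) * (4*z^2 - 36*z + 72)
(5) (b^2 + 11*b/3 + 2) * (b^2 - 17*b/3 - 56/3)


(1) = -4*w^5 + 12*w^4 + 4*w^3 - 3*w^2 - 6*w + 10
(2) = -2*t^6 + 7*t^5 + 2*t^4 + 5*t^2 - 6*t
(3) = -7.17*n^3 + 2.51*n^2 + 3.83*n + 1.56
(4) = 4*z^4 - 68*z^3 + 408*z^2 - 1008*z + 864
(5) = b^4 - 2*b^3 - 337*b^2/9 - 718*b/9 - 112/3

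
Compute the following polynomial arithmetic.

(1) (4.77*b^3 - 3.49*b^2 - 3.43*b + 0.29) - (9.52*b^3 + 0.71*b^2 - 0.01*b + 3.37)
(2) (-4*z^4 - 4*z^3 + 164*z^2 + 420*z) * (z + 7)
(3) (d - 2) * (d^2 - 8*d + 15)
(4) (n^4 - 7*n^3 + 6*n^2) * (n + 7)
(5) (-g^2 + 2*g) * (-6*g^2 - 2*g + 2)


(1) = -4.75*b^3 - 4.2*b^2 - 3.42*b - 3.08
(2) = -4*z^5 - 32*z^4 + 136*z^3 + 1568*z^2 + 2940*z
(3) = d^3 - 10*d^2 + 31*d - 30
(4) = n^5 - 43*n^3 + 42*n^2
(5) = 6*g^4 - 10*g^3 - 6*g^2 + 4*g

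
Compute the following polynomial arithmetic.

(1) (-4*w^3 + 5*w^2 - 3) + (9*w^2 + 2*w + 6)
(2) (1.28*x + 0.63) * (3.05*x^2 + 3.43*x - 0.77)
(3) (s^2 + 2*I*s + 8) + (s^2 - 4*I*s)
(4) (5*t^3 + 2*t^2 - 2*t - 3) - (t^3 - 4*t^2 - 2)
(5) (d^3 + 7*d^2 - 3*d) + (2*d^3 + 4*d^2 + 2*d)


(1) = -4*w^3 + 14*w^2 + 2*w + 3
(2) = 3.904*x^3 + 6.3119*x^2 + 1.1753*x - 0.4851
(3) = 2*s^2 - 2*I*s + 8
(4) = 4*t^3 + 6*t^2 - 2*t - 1
(5) = 3*d^3 + 11*d^2 - d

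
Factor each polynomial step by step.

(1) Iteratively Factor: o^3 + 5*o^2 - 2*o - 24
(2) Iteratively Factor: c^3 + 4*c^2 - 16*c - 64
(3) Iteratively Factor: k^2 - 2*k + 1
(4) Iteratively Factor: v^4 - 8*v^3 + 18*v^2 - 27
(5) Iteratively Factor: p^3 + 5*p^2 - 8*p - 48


(1) = (o - 2)*(o^2 + 7*o + 12) = (o - 2)*(o + 3)*(o + 4)
(2) = (c + 4)*(c^2 - 16) = (c + 4)^2*(c - 4)
(3) = (k - 1)*(k - 1)
(4) = (v - 3)*(v^3 - 5*v^2 + 3*v + 9) = (v - 3)*(v + 1)*(v^2 - 6*v + 9) = (v - 3)^2*(v + 1)*(v - 3)
(5) = (p - 3)*(p^2 + 8*p + 16) = (p - 3)*(p + 4)*(p + 4)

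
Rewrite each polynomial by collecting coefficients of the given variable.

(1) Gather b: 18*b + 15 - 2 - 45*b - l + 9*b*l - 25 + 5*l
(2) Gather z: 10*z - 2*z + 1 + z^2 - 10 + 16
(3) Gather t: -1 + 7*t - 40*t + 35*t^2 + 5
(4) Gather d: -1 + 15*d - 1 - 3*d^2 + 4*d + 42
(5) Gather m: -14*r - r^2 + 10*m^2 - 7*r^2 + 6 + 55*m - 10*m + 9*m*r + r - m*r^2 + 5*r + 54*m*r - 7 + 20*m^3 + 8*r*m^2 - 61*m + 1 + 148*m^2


(1) = b*(9*l - 27) + 4*l - 12
(2) = z^2 + 8*z + 7
(3) = 35*t^2 - 33*t + 4
(4) = -3*d^2 + 19*d + 40
(5) = 20*m^3 + m^2*(8*r + 158) + m*(-r^2 + 63*r - 16) - 8*r^2 - 8*r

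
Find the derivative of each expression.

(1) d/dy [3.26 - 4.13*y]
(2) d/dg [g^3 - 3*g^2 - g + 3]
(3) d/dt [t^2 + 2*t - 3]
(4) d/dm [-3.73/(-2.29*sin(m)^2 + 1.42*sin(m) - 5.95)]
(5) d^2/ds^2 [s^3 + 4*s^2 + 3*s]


(1) = -4.13000000000000
(2) = 3*g^2 - 6*g - 1
(3) = 2*t + 2
(4) = (5.2966 - 17.0834*sin(m))*cos(m)/(2.29*sin(m)^2 - 1.42*sin(m) + 5.95)^2
(5) = 6*s + 8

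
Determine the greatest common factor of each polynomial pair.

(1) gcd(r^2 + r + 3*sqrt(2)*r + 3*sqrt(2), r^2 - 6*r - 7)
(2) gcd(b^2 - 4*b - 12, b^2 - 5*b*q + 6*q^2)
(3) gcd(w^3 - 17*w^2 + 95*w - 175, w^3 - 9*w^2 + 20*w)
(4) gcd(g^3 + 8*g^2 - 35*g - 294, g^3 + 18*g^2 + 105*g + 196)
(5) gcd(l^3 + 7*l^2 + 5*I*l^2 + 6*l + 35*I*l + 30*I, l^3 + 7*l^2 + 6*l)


(1) = r + 1
(2) = 1
(3) = gcd((w - 7)*(w - 5)^2, w*(w - 5)*(w - 4)) = w - 5
(4) = g^2 + 14*g + 49
(5) = l^2 + 7*l + 6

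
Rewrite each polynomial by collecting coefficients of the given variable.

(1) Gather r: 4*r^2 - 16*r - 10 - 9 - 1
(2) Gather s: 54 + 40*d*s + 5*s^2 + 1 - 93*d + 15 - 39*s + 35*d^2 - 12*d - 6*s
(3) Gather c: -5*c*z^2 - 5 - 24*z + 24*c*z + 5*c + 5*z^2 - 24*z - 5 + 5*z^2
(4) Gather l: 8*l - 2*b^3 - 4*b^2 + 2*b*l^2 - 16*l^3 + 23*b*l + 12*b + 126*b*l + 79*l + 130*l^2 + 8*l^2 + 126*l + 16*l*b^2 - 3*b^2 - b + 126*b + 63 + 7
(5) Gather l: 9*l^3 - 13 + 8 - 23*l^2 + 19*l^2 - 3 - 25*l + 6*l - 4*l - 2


(1) = 4*r^2 - 16*r - 20
(2) = 35*d^2 - 105*d + 5*s^2 + s*(40*d - 45) + 70
(3) = c*(-5*z^2 + 24*z + 5) + 10*z^2 - 48*z - 10
(4) = -2*b^3 - 7*b^2 + 137*b - 16*l^3 + l^2*(2*b + 138) + l*(16*b^2 + 149*b + 213) + 70
(5) = 9*l^3 - 4*l^2 - 23*l - 10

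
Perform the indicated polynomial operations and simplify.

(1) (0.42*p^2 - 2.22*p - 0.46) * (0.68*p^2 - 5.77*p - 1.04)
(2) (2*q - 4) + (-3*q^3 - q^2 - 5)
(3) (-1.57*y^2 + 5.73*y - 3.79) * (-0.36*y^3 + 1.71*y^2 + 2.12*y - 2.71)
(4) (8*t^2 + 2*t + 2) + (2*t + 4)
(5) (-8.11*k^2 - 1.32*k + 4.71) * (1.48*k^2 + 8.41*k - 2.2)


(1) = 0.2856*p^4 - 3.933*p^3 + 12.0598*p^2 + 4.963*p + 0.4784
(2) = -3*q^3 - q^2 + 2*q - 9
(3) = 0.5652*y^5 - 4.7475*y^4 + 7.8343*y^3 + 9.9214*y^2 - 23.5631*y + 10.2709
(4) = 8*t^2 + 4*t + 6
(5) = -12.0028*k^4 - 70.1587*k^3 + 13.7116*k^2 + 42.5151*k - 10.362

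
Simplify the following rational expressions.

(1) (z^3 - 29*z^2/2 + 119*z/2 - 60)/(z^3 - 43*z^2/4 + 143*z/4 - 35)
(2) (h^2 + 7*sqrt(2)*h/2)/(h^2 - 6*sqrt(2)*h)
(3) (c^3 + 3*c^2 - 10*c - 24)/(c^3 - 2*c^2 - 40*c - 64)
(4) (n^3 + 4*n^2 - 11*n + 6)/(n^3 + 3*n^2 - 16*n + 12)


(1) = (4*z^2 - 38*z + 48)/(4*z^2 - 23*z + 28)
(2) = (2*h + 7*sqrt(2))/(2*h - 12*sqrt(2))
(3) = (c - 3)/(c - 8)
(4) = (n - 1)/(n - 2)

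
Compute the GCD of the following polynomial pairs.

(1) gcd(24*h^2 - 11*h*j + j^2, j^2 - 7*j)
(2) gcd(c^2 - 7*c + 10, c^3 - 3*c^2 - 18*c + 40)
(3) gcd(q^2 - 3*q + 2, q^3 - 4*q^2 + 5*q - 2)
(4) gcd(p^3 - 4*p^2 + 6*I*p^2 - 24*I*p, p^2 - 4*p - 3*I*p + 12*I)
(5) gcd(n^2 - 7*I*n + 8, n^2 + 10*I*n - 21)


(1) = gcd((-8*h + j)*(-3*h + j), j*(j - 7)) = 1
(2) = gcd((c - 5)*(c - 2), (c - 5)*(c - 2)*(c + 4)) = c^2 - 7*c + 10
(3) = gcd((q - 2)*(q - 1), (q - 2)*(q - 1)^2) = q^2 - 3*q + 2
(4) = gcd(p*(p - 4)*(p + 6*I), (p - 4)*(p - 3*I)) = p - 4
(5) = 1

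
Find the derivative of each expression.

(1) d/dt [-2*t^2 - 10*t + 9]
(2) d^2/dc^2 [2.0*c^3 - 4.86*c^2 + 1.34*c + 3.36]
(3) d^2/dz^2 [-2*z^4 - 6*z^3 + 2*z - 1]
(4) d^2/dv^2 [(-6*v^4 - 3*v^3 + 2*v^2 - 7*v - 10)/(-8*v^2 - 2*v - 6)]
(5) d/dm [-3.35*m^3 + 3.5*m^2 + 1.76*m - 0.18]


(1) = -4*t - 10
(2) = 12.0*c - 9.72
(3) = 12*z*(-2*z - 3)
(4) = (96*v^6 + 72*v^5 + 234*v^4 + 231*v^3 + 903*v^2 - 51*v - 149)/(64*v^6 + 48*v^5 + 156*v^4 + 73*v^3 + 117*v^2 + 27*v + 27)
(5) = -10.05*m^2 + 7.0*m + 1.76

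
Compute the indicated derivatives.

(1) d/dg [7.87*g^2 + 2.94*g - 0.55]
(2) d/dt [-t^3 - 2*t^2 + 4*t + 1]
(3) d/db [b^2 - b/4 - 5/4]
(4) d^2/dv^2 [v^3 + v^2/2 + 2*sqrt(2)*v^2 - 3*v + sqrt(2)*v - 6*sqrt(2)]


(1) = 15.74*g + 2.94
(2) = -3*t^2 - 4*t + 4
(3) = 2*b - 1/4
(4) = 6*v + 1 + 4*sqrt(2)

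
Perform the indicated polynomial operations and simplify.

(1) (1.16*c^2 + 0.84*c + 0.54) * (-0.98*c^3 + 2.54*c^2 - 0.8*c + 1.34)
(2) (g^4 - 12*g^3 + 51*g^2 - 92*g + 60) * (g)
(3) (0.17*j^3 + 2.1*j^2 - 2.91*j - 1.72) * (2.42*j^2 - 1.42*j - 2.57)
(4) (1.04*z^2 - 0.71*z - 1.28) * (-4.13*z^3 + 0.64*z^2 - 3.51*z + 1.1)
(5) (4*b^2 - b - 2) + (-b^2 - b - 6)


(1) = -1.1368*c^5 + 2.1232*c^4 + 0.6764*c^3 + 2.254*c^2 + 0.6936*c + 0.7236
(2) = g^5 - 12*g^4 + 51*g^3 - 92*g^2 + 60*g
(3) = 0.4114*j^5 + 4.8406*j^4 - 10.4611*j^3 - 5.4272*j^2 + 9.9211*j + 4.4204
(4) = -4.2952*z^5 + 3.5979*z^4 + 1.1816*z^3 + 2.8169*z^2 + 3.7118*z - 1.408
(5) = 3*b^2 - 2*b - 8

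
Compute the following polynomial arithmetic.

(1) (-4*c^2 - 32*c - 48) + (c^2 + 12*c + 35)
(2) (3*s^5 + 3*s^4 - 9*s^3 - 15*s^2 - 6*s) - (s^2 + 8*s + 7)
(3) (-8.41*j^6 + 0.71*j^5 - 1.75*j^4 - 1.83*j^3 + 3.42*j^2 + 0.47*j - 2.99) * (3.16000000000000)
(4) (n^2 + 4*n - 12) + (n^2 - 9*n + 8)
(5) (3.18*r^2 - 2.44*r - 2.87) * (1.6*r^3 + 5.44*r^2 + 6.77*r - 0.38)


(1) = -3*c^2 - 20*c - 13
(2) = 3*s^5 + 3*s^4 - 9*s^3 - 16*s^2 - 14*s - 7
(3) = -26.5756*j^6 + 2.2436*j^5 - 5.53*j^4 - 5.7828*j^3 + 10.8072*j^2 + 1.4852*j - 9.4484
(4) = 2*n^2 - 5*n - 4
(5) = 5.088*r^5 + 13.3952*r^4 + 3.663*r^3 - 33.34*r^2 - 18.5027*r + 1.0906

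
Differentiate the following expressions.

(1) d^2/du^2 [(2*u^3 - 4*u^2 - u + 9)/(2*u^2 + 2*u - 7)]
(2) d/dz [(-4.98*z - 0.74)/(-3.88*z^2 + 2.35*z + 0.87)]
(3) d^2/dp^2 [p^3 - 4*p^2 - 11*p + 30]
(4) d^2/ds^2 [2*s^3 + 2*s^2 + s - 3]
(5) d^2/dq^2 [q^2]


(1) = 48*(2*u^3 - 6*u^2 + 15*u - 2)/(8*u^6 + 24*u^5 - 60*u^4 - 160*u^3 + 210*u^2 + 294*u - 343)
(2) = (19.3224*z^2 - 11.703*z - (4.98*z + 0.74)*(7.76*z - 2.35) - 4.3326)/(-3.88*z^2 + 2.35*z + 0.87)^2
(3) = 6*p - 8
(4) = 12*s + 4
(5) = 2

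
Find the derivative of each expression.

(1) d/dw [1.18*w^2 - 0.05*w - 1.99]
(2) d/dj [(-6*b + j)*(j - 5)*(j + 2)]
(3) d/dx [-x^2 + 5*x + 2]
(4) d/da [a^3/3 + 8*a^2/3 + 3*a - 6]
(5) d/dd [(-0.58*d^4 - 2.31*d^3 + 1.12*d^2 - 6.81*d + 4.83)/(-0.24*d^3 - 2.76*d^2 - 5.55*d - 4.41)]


(1) = 2.36*w - 0.05
(2) = -12*b*j + 18*b + 3*j^2 - 6*j - 10
(3) = 5 - 2*x
(4) = a^2 + 16*a/3 + 3
(5) = (0.1392*d^6 + 3.2016*d^5 + 16.3014*d^4 + 32.6034*d^3 + 9.0273*d^2 + 16.7832*d + 56.8386)/(0.0576*d^6 + 1.3248*d^5 + 10.2816*d^4 + 32.7528*d^3 + 55.1457*d^2 + 48.951*d + 19.4481)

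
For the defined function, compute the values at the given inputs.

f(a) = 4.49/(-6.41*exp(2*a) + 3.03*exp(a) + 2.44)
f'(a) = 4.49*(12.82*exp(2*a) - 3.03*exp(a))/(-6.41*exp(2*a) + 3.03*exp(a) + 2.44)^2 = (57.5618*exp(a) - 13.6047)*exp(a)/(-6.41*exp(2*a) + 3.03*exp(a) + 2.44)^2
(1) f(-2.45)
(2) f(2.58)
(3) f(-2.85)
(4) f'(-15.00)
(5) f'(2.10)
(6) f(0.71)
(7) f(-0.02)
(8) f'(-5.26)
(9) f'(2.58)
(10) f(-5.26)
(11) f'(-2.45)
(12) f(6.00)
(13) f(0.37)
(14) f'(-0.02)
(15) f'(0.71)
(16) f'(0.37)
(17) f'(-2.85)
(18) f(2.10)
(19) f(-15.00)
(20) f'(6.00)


(1) = 1.69
(2) = -0.00
(3) = 1.73
(4) = -0.00
(5) = 0.02
(6) = -0.25
(7) = -6.00
(8) = -0.01
(9) = 0.01
(10) = 1.83
(11) = -0.11
(12) = -0.00
(13) = -0.68
(14) = 74.88
(15) = 0.66
(16) = 2.31
(17) = -0.09
(18) = -0.01
(19) = 1.84
(20) = 0.00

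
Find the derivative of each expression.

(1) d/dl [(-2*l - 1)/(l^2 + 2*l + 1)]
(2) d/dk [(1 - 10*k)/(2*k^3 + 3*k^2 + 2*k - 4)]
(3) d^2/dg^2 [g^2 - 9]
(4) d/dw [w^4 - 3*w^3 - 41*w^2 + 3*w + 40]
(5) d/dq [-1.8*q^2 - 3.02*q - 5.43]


(1) = 2*l/(l^3 + 3*l^2 + 3*l + 1)
(2) = 2*(20*k^3 + 12*k^2 - 3*k + 19)/(4*k^6 + 12*k^5 + 17*k^4 - 4*k^3 - 20*k^2 - 16*k + 16)
(3) = 2
(4) = 4*w^3 - 9*w^2 - 82*w + 3
(5) = -3.6*q - 3.02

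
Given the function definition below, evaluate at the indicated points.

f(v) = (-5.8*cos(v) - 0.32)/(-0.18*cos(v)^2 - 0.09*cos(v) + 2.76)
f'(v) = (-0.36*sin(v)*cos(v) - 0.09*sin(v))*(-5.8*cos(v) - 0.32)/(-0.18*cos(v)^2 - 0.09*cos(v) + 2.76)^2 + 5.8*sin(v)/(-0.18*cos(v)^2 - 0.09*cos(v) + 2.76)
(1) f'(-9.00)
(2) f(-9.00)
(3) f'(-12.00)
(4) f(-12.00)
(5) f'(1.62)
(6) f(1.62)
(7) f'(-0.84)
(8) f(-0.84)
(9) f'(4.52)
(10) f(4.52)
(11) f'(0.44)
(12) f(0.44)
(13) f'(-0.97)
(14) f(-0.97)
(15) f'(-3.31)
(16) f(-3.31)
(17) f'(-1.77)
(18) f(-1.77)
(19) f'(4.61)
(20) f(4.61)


(1) = -0.95
(2) = 1.84
(3) = 1.39
(4) = -2.04
(5) = 2.10
(6) = -0.01
(7) = -1.80
(8) = -1.60
(9) = -2.05
(10) = 0.28
(11) = 1.13
(12) = -2.20
(13) = -1.93
(14) = -1.36
(15) = 0.40
(16) = 2.02
(17) = -2.05
(18) = 0.30
(19) = -2.08
(20) = 0.10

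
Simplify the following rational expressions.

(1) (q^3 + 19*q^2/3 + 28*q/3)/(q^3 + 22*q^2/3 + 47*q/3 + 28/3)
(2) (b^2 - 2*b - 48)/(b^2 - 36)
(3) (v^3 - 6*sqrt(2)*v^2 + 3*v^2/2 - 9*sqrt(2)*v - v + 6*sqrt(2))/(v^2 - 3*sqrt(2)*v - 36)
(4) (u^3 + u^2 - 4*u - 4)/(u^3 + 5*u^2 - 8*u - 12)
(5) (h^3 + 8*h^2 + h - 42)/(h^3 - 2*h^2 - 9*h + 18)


(1) = q/(q + 1)
(2) = (b - 8)/(b - 6)
(3) = (2*v^2 + 3*v - 2)/(2*v + 6*sqrt(2))
(4) = (u + 2)/(u + 6)
(5) = (h + 7)/(h - 3)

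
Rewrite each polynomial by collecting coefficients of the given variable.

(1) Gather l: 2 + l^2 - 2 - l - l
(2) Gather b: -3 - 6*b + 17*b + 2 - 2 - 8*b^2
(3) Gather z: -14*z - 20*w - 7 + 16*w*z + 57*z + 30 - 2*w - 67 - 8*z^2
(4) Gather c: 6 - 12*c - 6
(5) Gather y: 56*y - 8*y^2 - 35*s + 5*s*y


(1) = l^2 - 2*l
(2) = -8*b^2 + 11*b - 3
(3) = -22*w - 8*z^2 + z*(16*w + 43) - 44
(4) = -12*c
(5) = -35*s - 8*y^2 + y*(5*s + 56)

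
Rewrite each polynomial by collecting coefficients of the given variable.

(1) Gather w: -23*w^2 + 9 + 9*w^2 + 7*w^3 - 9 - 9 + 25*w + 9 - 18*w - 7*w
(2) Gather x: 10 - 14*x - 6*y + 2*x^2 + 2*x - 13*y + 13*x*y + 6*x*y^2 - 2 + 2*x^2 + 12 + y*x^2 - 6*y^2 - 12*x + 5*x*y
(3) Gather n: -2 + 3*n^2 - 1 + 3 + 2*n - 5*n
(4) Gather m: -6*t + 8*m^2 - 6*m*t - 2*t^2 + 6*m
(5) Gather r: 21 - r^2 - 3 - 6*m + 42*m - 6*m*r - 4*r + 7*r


(1) = 7*w^3 - 14*w^2
(2) = x^2*(y + 4) + x*(6*y^2 + 18*y - 24) - 6*y^2 - 19*y + 20
(3) = 3*n^2 - 3*n
(4) = 8*m^2 + m*(6 - 6*t) - 2*t^2 - 6*t
(5) = 36*m - r^2 + r*(3 - 6*m) + 18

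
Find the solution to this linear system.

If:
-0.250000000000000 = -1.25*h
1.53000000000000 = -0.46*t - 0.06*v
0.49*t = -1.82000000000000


Then:
h = 0.20
t = -3.71
v = 2.98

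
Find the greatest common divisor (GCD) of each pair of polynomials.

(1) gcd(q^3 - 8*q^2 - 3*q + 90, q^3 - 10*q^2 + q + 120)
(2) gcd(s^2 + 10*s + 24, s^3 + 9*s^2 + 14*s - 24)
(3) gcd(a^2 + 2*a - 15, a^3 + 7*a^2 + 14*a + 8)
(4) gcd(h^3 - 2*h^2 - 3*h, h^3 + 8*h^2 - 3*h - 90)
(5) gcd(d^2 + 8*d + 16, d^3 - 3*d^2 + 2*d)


(1) = gcd((q - 6)*(q - 5)*(q + 3), (q - 8)*(q - 5)*(q + 3)) = q^2 - 2*q - 15
(2) = gcd((s + 4)*(s + 6), (s - 1)*(s + 4)*(s + 6)) = s^2 + 10*s + 24
(3) = 1
(4) = h - 3
(5) = 1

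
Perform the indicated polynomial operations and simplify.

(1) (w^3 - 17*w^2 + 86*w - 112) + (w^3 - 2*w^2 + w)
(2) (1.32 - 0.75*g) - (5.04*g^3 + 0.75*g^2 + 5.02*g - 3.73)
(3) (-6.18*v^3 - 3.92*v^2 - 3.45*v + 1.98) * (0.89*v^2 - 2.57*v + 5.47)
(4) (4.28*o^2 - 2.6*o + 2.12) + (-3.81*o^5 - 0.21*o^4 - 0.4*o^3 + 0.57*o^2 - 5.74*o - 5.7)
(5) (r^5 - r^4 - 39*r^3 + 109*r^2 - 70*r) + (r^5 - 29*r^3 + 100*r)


(1) = 2*w^3 - 19*w^2 + 87*w - 112
(2) = -5.04*g^3 - 0.75*g^2 - 5.77*g + 5.05
(3) = -5.5002*v^5 + 12.3938*v^4 - 26.8007*v^3 - 10.8137*v^2 - 23.9601*v + 10.8306
(4) = -3.81*o^5 - 0.21*o^4 - 0.4*o^3 + 4.85*o^2 - 8.34*o - 3.58
(5) = 2*r^5 - r^4 - 68*r^3 + 109*r^2 + 30*r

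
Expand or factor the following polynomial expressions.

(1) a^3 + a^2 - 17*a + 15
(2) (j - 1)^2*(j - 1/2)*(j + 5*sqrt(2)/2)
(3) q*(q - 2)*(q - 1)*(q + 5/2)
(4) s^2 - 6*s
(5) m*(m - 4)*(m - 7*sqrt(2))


(1) = (a - 3)*(a - 1)*(a + 5)
(2) = j^4 - 5*j^3/2 + 5*sqrt(2)*j^3/2 - 25*sqrt(2)*j^2/4 + 2*j^2 - j/2 + 5*sqrt(2)*j - 5*sqrt(2)/4
(3) = q^4 - q^3/2 - 11*q^2/2 + 5*q
(4) = s*(s - 6)
(5) = m^3 - 7*sqrt(2)*m^2 - 4*m^2 + 28*sqrt(2)*m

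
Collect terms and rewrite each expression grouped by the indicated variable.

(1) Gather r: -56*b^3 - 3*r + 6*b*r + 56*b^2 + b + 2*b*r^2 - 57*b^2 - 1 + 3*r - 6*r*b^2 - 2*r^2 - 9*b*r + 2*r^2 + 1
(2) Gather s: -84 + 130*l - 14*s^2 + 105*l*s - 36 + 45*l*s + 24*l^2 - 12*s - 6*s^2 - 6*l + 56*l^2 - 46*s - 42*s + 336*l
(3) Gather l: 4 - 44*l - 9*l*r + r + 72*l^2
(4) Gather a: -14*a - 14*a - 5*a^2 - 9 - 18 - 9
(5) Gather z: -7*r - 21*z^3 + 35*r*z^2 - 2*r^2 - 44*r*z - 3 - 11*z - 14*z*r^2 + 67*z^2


(1) = -56*b^3 - b^2 + 2*b*r^2 + b + r*(-6*b^2 - 3*b)
(2) = 80*l^2 + 460*l - 20*s^2 + s*(150*l - 100) - 120
(3) = 72*l^2 + l*(-9*r - 44) + r + 4
(4) = -5*a^2 - 28*a - 36
(5) = -2*r^2 - 7*r - 21*z^3 + z^2*(35*r + 67) + z*(-14*r^2 - 44*r - 11) - 3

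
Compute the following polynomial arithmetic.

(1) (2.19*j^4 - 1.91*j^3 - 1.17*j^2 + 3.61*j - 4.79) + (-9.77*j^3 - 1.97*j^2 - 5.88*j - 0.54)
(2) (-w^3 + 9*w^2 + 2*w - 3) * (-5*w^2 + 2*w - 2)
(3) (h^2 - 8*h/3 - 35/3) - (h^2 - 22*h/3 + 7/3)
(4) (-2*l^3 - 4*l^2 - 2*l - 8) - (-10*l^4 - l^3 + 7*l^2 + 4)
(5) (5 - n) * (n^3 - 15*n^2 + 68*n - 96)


(1) = 2.19*j^4 - 11.68*j^3 - 3.14*j^2 - 2.27*j - 5.33
(2) = 5*w^5 - 47*w^4 + 10*w^3 + w^2 - 10*w + 6
(3) = 14*h/3 - 14
(4) = 10*l^4 - l^3 - 11*l^2 - 2*l - 12
(5) = -n^4 + 20*n^3 - 143*n^2 + 436*n - 480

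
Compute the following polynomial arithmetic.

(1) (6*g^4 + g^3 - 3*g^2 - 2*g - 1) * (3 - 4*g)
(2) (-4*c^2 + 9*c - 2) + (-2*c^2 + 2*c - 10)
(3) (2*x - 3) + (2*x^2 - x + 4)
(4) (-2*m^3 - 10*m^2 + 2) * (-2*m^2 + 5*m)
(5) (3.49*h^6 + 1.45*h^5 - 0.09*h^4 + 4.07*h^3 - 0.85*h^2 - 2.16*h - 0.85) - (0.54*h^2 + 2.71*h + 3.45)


(1) = -24*g^5 + 14*g^4 + 15*g^3 - g^2 - 2*g - 3
(2) = -6*c^2 + 11*c - 12
(3) = 2*x^2 + x + 1
(4) = 4*m^5 + 10*m^4 - 50*m^3 - 4*m^2 + 10*m
(5) = 3.49*h^6 + 1.45*h^5 - 0.09*h^4 + 4.07*h^3 - 1.39*h^2 - 4.87*h - 4.3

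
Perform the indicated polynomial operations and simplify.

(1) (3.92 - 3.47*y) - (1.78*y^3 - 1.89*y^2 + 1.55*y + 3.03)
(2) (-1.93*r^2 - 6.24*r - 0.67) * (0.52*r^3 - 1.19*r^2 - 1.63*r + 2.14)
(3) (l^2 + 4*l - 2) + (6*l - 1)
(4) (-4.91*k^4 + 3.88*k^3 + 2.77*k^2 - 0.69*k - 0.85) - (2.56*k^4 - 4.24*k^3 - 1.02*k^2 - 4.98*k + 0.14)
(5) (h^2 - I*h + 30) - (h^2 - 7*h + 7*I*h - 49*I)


(1) = -1.78*y^3 + 1.89*y^2 - 5.02*y + 0.89
(2) = -1.0036*r^5 - 0.9481*r^4 + 10.2231*r^3 + 6.8383*r^2 - 12.2615*r - 1.4338
(3) = l^2 + 10*l - 3
(4) = -7.47*k^4 + 8.12*k^3 + 3.79*k^2 + 4.29*k - 0.99
(5) = 7*h - 8*I*h + 30 + 49*I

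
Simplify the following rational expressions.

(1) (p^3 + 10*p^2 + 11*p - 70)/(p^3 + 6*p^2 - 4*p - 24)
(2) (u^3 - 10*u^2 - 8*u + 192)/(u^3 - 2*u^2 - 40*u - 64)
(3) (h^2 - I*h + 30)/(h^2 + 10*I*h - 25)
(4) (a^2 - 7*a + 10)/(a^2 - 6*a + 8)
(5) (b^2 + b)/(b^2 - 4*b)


(1) = (p^2 + 12*p + 35)/(p^2 + 8*p + 12)
(2) = (u - 6)/(u + 2)
(3) = (h - 6*I)/(h + 5*I)
(4) = (a - 5)/(a - 4)
(5) = (b + 1)/(b - 4)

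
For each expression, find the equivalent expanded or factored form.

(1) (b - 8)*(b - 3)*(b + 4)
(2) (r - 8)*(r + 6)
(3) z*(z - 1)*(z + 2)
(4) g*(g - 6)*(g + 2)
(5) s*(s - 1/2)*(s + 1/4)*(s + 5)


(1) = b^3 - 7*b^2 - 20*b + 96
(2) = r^2 - 2*r - 48
(3) = z^3 + z^2 - 2*z
(4) = g^3 - 4*g^2 - 12*g
(5) = s^4 + 19*s^3/4 - 11*s^2/8 - 5*s/8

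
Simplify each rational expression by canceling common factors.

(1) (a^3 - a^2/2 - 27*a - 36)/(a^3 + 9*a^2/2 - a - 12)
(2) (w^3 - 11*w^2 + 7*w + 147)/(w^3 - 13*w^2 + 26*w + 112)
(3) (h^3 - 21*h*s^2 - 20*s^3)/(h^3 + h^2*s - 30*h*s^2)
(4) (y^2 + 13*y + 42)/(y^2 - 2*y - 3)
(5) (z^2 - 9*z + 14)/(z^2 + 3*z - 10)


(1) = (2*a^2 - 9*a - 18)/(2*a^2 + a - 6)
(2) = (w^2 - 4*w - 21)/(w^2 - 6*w - 16)
(3) = (h^2 + 5*h*s + 4*s^2)/(h^2 + 6*h*s)
(4) = (y^2 + 13*y + 42)/(y^2 - 2*y - 3)
(5) = (z - 7)/(z + 5)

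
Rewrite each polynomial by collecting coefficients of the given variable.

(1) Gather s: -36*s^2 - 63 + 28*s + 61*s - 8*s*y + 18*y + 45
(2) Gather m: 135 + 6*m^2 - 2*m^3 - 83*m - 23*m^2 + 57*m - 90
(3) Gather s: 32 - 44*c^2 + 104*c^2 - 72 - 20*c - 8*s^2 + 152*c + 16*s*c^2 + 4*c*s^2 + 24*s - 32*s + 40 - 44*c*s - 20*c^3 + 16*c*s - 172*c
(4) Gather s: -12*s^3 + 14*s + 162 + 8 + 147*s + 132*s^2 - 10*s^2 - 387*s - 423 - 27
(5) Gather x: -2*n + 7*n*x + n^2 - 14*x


(1) = -36*s^2 + s*(89 - 8*y) + 18*y - 18
(2) = -2*m^3 - 17*m^2 - 26*m + 45
(3) = -20*c^3 + 60*c^2 - 40*c + s^2*(4*c - 8) + s*(16*c^2 - 28*c - 8)
(4) = -12*s^3 + 122*s^2 - 226*s - 280
(5) = n^2 - 2*n + x*(7*n - 14)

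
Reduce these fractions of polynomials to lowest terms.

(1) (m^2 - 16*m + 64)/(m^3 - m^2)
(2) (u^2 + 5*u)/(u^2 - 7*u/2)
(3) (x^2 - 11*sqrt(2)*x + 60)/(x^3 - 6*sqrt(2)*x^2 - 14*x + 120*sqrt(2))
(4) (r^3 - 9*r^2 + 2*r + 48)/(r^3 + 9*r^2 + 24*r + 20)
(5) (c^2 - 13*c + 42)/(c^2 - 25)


(1) = (m^2 - 16*m + 64)/(m^3 - m^2)
(2) = (2*u + 10)/(2*u - 7)
(3) = (x - 6*sqrt(2))/(x^2 - sqrt(2)*x - 24)
(4) = (r^2 - 11*r + 24)/(r^2 + 7*r + 10)
(5) = (c^2 - 13*c + 42)/(c^2 - 25)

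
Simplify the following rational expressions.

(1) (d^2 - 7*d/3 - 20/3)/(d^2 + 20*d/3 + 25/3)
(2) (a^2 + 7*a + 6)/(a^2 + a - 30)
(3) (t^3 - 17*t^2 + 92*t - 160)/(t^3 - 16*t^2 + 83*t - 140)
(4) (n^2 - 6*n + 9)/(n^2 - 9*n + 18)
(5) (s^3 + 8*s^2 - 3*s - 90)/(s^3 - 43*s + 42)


(1) = (d - 4)/(d + 5)
(2) = (a + 1)/(a - 5)
(3) = (t - 8)/(t - 7)
(4) = (n - 3)/(n - 6)
(5) = (s^3 + 8*s^2 - 3*s - 90)/(s^3 - 43*s + 42)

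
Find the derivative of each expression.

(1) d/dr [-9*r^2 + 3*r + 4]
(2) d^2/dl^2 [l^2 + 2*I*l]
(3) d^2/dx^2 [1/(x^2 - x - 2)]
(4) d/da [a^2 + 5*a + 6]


(1) = 3 - 18*r
(2) = 2
(3) = 2*(x^2 - x - (2*x - 1)^2 - 2)/(-x^2 + x + 2)^3
(4) = 2*a + 5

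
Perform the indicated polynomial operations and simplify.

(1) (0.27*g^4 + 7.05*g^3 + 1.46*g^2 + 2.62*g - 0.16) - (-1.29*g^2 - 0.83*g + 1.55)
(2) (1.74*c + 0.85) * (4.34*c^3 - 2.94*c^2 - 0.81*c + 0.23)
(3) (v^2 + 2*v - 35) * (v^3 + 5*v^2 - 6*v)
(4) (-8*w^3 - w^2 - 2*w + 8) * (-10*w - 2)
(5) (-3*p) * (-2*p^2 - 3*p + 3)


(1) = 0.27*g^4 + 7.05*g^3 + 2.75*g^2 + 3.45*g - 1.71
(2) = 7.5516*c^4 - 1.4266*c^3 - 3.9084*c^2 - 0.2883*c + 0.1955
(3) = v^5 + 7*v^4 - 31*v^3 - 187*v^2 + 210*v
(4) = 80*w^4 + 26*w^3 + 22*w^2 - 76*w - 16
(5) = 6*p^3 + 9*p^2 - 9*p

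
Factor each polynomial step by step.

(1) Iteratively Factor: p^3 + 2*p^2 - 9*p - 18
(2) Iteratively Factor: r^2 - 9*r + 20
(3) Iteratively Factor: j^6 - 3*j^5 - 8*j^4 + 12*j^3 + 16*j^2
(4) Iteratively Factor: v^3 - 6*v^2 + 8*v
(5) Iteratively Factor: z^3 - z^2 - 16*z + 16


(1) = (p + 2)*(p^2 - 9) = (p - 3)*(p + 2)*(p + 3)
(2) = (r - 5)*(r - 4)
(3) = (j)*(j^5 - 3*j^4 - 8*j^3 + 12*j^2 + 16*j) = j^2*(j^4 - 3*j^3 - 8*j^2 + 12*j + 16) = j^2*(j - 2)*(j^3 - j^2 - 10*j - 8) = j^2*(j - 2)*(j + 1)*(j^2 - 2*j - 8) = j^2*(j - 4)*(j - 2)*(j + 1)*(j + 2)
(4) = (v - 2)*(v^2 - 4*v) = v*(v - 2)*(v - 4)
(5) = (z - 1)*(z^2 - 16) = (z - 4)*(z - 1)*(z + 4)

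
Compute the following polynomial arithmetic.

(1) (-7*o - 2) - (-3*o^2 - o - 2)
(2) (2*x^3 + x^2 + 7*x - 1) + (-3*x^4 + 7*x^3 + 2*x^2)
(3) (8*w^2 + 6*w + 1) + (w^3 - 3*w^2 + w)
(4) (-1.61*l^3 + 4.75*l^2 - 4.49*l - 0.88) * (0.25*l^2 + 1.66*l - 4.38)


(1) = 3*o^2 - 6*o
(2) = -3*x^4 + 9*x^3 + 3*x^2 + 7*x - 1
(3) = w^3 + 5*w^2 + 7*w + 1
(4) = -0.4025*l^5 - 1.4851*l^4 + 13.8143*l^3 - 28.4784*l^2 + 18.2054*l + 3.8544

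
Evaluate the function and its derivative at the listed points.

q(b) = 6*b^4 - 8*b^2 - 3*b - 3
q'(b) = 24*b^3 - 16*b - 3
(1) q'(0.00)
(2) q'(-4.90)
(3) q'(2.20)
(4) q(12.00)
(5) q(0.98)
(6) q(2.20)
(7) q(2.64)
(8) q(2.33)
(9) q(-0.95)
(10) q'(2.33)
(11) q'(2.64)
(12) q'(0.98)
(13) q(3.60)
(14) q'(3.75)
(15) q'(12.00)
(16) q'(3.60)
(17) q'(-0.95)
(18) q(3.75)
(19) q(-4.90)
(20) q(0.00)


(1) = -3.00
(2) = -2748.18
(3) = 217.35
(4) = 123225.00
(5) = -8.09
(6) = 92.23
(7) = 224.78
(8) = 123.42
(9) = -2.48
(10) = 263.30
(11) = 396.35
(12) = 3.91
(13) = 890.29
(14) = 1202.62
(15) = 41277.00
(16) = 1059.14
(17) = -8.38
(18) = 1059.77
(19) = 3278.50
(20) = -3.00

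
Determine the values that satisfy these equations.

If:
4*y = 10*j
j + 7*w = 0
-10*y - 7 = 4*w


Then:
j = -49/171
w = 7/171
y = -245/342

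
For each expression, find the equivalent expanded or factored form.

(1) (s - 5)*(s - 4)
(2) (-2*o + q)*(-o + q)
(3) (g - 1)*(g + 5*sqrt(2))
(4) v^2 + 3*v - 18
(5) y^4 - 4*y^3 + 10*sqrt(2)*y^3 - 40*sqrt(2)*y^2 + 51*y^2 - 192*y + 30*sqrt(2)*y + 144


(1) = s^2 - 9*s + 20
(2) = 2*o^2 - 3*o*q + q^2
(3) = g^2 - g + 5*sqrt(2)*g - 5*sqrt(2)
(4) = (v - 3)*(v + 6)
(5) = (y - 3)*(y - 1)*(y + 4*sqrt(2))*(y + 6*sqrt(2))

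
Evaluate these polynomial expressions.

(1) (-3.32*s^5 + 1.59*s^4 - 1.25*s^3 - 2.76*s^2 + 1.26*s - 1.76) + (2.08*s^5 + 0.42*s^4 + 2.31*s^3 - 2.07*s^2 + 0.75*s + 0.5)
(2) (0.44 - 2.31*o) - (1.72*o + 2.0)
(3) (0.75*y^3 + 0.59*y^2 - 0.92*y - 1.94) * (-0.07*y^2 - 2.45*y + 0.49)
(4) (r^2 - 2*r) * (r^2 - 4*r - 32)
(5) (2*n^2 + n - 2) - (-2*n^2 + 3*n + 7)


(1) = -1.24*s^5 + 2.01*s^4 + 1.06*s^3 - 4.83*s^2 + 2.01*s - 1.26
(2) = -4.03*o - 1.56
(3) = -0.0525*y^5 - 1.8788*y^4 - 1.0136*y^3 + 2.6789*y^2 + 4.3022*y - 0.9506
(4) = r^4 - 6*r^3 - 24*r^2 + 64*r
(5) = 4*n^2 - 2*n - 9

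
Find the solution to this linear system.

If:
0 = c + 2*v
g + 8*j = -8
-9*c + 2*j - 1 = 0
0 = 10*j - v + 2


Then:
c = -2/13
g = -84/13
j = -5/26
v = 1/13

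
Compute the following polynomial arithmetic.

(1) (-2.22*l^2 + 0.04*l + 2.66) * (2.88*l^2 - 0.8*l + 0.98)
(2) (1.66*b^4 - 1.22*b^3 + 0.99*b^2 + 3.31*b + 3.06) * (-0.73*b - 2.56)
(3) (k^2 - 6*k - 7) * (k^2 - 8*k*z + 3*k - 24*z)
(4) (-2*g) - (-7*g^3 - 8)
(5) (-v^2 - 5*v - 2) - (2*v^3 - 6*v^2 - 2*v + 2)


(1) = -6.3936*l^4 + 1.8912*l^3 + 5.4532*l^2 - 2.0888*l + 2.6068
(2) = -1.2118*b^5 - 3.359*b^4 + 2.4005*b^3 - 4.9507*b^2 - 10.7074*b - 7.8336
(3) = k^4 - 8*k^3*z - 3*k^3 + 24*k^2*z - 25*k^2 + 200*k*z - 21*k + 168*z
(4) = 7*g^3 - 2*g + 8
(5) = -2*v^3 + 5*v^2 - 3*v - 4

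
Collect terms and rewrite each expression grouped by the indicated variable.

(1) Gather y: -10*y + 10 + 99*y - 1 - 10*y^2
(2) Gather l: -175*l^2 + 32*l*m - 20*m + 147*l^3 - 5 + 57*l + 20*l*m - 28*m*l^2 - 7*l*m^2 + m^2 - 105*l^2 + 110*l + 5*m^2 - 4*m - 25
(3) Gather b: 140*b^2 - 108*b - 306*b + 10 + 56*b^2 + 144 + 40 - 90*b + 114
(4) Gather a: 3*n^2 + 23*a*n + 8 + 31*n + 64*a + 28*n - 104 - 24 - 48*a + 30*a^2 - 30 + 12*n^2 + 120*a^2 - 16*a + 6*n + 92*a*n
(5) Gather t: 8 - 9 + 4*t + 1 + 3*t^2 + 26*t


(1) = -10*y^2 + 89*y + 9
(2) = 147*l^3 + l^2*(-28*m - 280) + l*(-7*m^2 + 52*m + 167) + 6*m^2 - 24*m - 30
(3) = 196*b^2 - 504*b + 308
(4) = 150*a^2 + 115*a*n + 15*n^2 + 65*n - 150
(5) = 3*t^2 + 30*t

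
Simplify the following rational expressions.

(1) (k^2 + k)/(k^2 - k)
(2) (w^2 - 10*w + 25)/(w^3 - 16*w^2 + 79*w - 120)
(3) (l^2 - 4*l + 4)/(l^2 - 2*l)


(1) = (k + 1)/(k - 1)
(2) = (w - 5)/(w^2 - 11*w + 24)
(3) = (l - 2)/l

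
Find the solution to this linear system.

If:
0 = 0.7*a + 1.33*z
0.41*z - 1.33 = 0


Then:
a = -6.16
z = 3.24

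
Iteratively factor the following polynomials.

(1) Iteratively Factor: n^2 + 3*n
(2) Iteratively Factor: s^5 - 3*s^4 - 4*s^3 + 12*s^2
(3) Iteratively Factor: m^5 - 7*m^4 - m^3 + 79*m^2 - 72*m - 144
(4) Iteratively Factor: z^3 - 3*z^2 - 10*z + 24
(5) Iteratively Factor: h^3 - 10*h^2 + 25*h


(1) = (n)*(n + 3)
(2) = (s)*(s^4 - 3*s^3 - 4*s^2 + 12*s) = s*(s - 3)*(s^3 - 4*s) = s*(s - 3)*(s - 2)*(s^2 + 2*s) = s^2*(s - 3)*(s - 2)*(s + 2)
(3) = (m + 1)*(m^4 - 8*m^3 + 7*m^2 + 72*m - 144) = (m - 3)*(m + 1)*(m^3 - 5*m^2 - 8*m + 48) = (m - 4)*(m - 3)*(m + 1)*(m^2 - m - 12) = (m - 4)*(m - 3)*(m + 1)*(m + 3)*(m - 4)
(4) = (z - 2)*(z^2 - z - 12) = (z - 4)*(z - 2)*(z + 3)
(5) = (h)*(h^2 - 10*h + 25) = h*(h - 5)*(h - 5)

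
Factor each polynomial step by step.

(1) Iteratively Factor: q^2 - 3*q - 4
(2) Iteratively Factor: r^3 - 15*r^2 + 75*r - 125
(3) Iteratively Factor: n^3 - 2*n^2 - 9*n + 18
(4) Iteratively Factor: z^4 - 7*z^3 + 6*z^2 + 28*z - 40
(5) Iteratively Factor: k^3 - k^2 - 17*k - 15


(1) = (q + 1)*(q - 4)
(2) = (r - 5)*(r^2 - 10*r + 25) = (r - 5)^2*(r - 5)
(3) = (n - 2)*(n^2 - 9) = (n - 3)*(n - 2)*(n + 3)
(4) = (z - 2)*(z^3 - 5*z^2 - 4*z + 20) = (z - 5)*(z - 2)*(z^2 - 4) = (z - 5)*(z - 2)*(z + 2)*(z - 2)
(5) = (k + 1)*(k^2 - 2*k - 15) = (k + 1)*(k + 3)*(k - 5)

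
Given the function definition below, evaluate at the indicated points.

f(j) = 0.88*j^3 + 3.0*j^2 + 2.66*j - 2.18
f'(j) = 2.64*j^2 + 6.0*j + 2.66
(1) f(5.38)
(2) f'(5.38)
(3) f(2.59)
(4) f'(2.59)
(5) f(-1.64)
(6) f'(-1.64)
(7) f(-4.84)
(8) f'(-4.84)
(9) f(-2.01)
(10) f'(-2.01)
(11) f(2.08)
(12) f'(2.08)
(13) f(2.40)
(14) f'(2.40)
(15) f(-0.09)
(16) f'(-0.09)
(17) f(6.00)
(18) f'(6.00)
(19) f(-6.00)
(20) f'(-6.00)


(1) = 236.00
(2) = 111.35
(3) = 40.12
(4) = 35.91
(5) = -2.36
(6) = -0.08
(7) = -44.55
(8) = 35.46
(9) = -2.55
(10) = 1.27
(11) = 24.25
(12) = 26.56
(13) = 33.65
(14) = 32.27
(15) = -2.40
(16) = 2.14
(17) = 311.86
(18) = 133.70
(19) = -100.22
(20) = 61.70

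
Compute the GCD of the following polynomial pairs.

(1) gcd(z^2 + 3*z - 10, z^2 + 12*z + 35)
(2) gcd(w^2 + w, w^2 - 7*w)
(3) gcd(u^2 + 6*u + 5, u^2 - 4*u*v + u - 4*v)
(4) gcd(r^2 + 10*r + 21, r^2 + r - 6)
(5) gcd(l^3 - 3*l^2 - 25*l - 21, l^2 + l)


(1) = gcd((z - 2)*(z + 5), (z + 5)*(z + 7)) = z + 5
(2) = w
(3) = u + 1
(4) = r + 3
(5) = gcd((l - 7)*(l + 1)*(l + 3), l*(l + 1)) = l + 1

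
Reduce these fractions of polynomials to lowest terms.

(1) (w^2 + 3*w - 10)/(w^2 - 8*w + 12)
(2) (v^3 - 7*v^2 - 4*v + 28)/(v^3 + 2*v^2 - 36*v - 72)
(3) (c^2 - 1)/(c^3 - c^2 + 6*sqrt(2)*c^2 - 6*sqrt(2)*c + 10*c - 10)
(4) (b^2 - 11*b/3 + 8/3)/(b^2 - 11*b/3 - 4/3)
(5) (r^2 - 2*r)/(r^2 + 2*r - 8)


(1) = (w + 5)/(w - 6)
(2) = (v^2 - 9*v + 14)/(v^2 - 36)
(3) = (c + 1)/(c^2 + 6*sqrt(2)*c + 10)
(4) = (3*b^2 - 11*b + 8)/(3*b^2 - 11*b - 4)
(5) = r/(r + 4)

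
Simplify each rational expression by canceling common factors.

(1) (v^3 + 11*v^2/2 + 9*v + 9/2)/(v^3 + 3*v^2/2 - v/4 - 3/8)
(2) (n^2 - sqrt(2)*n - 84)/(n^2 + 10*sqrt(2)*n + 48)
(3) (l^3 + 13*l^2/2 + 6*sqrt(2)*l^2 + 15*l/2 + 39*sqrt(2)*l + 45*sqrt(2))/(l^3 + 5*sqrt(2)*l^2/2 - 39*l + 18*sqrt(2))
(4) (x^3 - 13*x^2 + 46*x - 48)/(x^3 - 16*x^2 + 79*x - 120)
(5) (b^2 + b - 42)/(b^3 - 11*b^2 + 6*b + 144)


(1) = (4*v^2 + 16*v + 12)/(4*v^2 - 1)
(2) = (n - 7*sqrt(2))/(n + 4*sqrt(2))
(3) = (4*l^2 + 26*l + 30)/(4*l^2 - 14*sqrt(2)*l + 12)
(4) = (x - 2)/(x - 5)
(5) = (b + 7)/(b^2 - 5*b - 24)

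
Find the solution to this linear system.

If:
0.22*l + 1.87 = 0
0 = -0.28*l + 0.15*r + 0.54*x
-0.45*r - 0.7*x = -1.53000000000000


Then:
l = -8.50
r = 18.06
x = -9.42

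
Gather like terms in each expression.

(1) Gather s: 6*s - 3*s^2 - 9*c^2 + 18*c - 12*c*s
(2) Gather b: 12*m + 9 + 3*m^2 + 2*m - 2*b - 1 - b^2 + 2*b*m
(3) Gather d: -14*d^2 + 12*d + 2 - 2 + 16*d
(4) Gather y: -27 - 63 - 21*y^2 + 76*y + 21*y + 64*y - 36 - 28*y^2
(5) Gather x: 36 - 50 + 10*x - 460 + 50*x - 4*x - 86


(1) = -9*c^2 + 18*c - 3*s^2 + s*(6 - 12*c)
(2) = -b^2 + b*(2*m - 2) + 3*m^2 + 14*m + 8
(3) = -14*d^2 + 28*d
(4) = -49*y^2 + 161*y - 126
(5) = 56*x - 560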